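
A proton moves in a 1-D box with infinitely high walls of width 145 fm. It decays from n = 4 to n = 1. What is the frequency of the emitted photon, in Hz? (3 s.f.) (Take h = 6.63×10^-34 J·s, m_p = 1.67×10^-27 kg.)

E_1 = h²/(8m_pL²) = 1.565×10^-15 J and ΔE = (4² − 1²)E_1 = 2.347×10^-14 J.
f = ΔE/h = 2.347×10^-14/6.63×10^-34 = 3.54×10^19 Hz.

f = 3.54×10^19 Hz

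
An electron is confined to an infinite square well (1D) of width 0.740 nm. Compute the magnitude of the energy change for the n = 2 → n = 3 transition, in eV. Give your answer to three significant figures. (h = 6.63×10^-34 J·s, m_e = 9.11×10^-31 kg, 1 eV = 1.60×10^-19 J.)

|ΔE| = 3.44 eV

E_1 = h²/(8m_eL²) = 1.101×10^-19 J.
|ΔE| = |2² − 3²|·E_1 = 5·1.101×10^-19 J = 5.505×10^-19 J = 3.44 eV.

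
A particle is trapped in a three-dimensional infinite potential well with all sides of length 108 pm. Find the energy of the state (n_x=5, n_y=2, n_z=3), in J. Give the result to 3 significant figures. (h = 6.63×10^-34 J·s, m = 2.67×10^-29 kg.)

E = 6.70×10^-18 J

For a 3D rectangular well E = (h²/8m)·Σ n_i²/L_i² = (6.63×10^-34)²/(8·2.67×10^-29) · [5²/(108 pm)² + 2²/(108 pm)² + 3²/(108 pm)²].
Evaluating gives E = 6.70×10^-18 J.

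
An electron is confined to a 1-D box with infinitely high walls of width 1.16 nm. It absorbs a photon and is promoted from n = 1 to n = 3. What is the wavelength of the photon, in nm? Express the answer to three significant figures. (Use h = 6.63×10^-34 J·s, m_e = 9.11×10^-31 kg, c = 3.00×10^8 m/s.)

λ = 555 nm

E_1 = h²/(8m_eL²) = 4.482×10^-20 J, so ΔE = (3² − 1²)E_1 = 3.586×10^-19 J.
λ = hc/ΔE = (6.63×10^-34·3.00×10^8)/3.586×10^-19 = 5.55×10^-7 m = 555 nm.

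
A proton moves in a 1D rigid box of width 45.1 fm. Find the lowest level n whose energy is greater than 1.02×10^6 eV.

E_1 = h²/(8m_pL²) = 1.613×10^-14 J = 1.007×10^5 eV.
Need n² > 1.02×10^6/1.007×10^5 = 10.13, i.e. n > 3.183.
The smallest integer satisfying this is n = 4.

n = 4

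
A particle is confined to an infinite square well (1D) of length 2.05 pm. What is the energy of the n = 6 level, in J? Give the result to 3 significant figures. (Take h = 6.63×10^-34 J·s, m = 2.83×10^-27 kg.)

E_6 = 1.66×10^-16 J

For an infinite well E_n = n²h²/(8mL²), so E_1 = h²/(8mL²) = (6.63×10^-34)²/(8·2.83×10^-27·(2.05×10^-12 m)²) = 4.620×10^-18 J.
Then E_6 = 6²·E_1 = 36·4.620×10^-18 J = 1.66×10^-16 J.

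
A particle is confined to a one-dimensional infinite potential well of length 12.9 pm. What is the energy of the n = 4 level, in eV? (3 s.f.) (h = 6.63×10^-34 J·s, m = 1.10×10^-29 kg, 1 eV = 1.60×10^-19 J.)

For an infinite well E_n = n²h²/(8mL²), so E_1 = h²/(8mL²) = (6.63×10^-34)²/(8·1.10×10^-29·(1.29×10^-11 m)²) = 3.002×10^-17 J.
Then E_4 = 4²·E_1 = 16·3.002×10^-17 J = 4.803×10^-16 J.
Converting, E_4 = 4.803×10^-16 J / (1.60×10^-19 J/eV) = 3.00×10^3 eV.

E_4 = 3.00×10^3 eV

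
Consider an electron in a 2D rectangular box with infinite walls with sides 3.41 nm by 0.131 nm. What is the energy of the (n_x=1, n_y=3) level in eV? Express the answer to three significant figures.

E = 197 eV

For a 2D rectangular well E = (h²/8m_e)·Σ n_i²/L_i² = (6.626×10^-34)²/(8·9.109×10^-31) · [1²/(3.41 nm)² + 3²/(0.131 nm)²].
Evaluating gives E = 3.160×10^-17 J = 197 eV.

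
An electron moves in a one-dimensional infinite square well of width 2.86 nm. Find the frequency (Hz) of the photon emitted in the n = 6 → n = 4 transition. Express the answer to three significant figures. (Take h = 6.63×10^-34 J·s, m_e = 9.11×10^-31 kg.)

f = 2.22×10^14 Hz

E_1 = h²/(8m_eL²) = 7.374×10^-21 J and ΔE = (6² − 4²)E_1 = 1.475×10^-19 J.
f = ΔE/h = 1.475×10^-19/6.63×10^-34 = 2.22×10^14 Hz.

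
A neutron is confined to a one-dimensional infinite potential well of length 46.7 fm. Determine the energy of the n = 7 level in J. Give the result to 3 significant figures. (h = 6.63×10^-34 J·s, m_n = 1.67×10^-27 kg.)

E_7 = 7.39×10^-13 J

For an infinite well E_n = n²h²/(8m_nL²), so E_1 = h²/(8m_nL²) = (6.63×10^-34)²/(8·1.67×10^-27·(4.67×10^-14 m)²) = 1.509×10^-14 J.
Then E_7 = 7²·E_1 = 49·1.509×10^-14 J = 7.39×10^-13 J.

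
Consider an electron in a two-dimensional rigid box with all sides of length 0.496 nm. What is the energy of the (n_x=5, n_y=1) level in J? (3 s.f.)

For a 2D rectangular well E = (h²/8m_e)·Σ n_i²/L_i² = (6.626×10^-34)²/(8·9.109×10^-31) · [5²/(0.496 nm)² + 1²/(0.496 nm)²].
Evaluating gives E = 6.37×10^-18 J.

E = 6.37×10^-18 J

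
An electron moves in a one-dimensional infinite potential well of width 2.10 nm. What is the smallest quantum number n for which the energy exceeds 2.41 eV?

n = 6

E_1 = h²/(8m_eL²) = 1.366×10^-20 J = 0.08527 eV.
Need n² > 2.41/0.08527 = 28.26, i.e. n > 5.316.
The smallest integer satisfying this is n = 6.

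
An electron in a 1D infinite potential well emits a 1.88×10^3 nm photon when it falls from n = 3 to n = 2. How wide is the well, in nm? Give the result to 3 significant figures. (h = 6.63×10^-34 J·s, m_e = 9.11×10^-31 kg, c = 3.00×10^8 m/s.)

The photon carries ΔE = hc/λ = 6.63×10^-34·3.00×10^8/1.88×10^-6 m = 1.058×10^-19 J.
Since ΔE = (3² − 2²)E_1, E_1 = 2.116×10^-20 J, and L = h/√(8m_eE_1) = 1.69×10^-9 m = 1.69 nm.

L = 1.69 nm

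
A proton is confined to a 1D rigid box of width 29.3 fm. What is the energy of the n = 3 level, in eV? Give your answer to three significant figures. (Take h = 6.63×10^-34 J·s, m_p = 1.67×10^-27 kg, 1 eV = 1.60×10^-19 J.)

For an infinite well E_n = n²h²/(8m_pL²), so E_1 = h²/(8m_pL²) = (6.63×10^-34)²/(8·1.67×10^-27·(2.93×10^-14 m)²) = 3.833×10^-14 J.
Then E_3 = 3²·E_1 = 9·3.833×10^-14 J = 3.450×10^-13 J.
Converting, E_3 = 3.450×10^-13 J / (1.60×10^-19 J/eV) = 2.16×10^6 eV.

E_3 = 2.16×10^6 eV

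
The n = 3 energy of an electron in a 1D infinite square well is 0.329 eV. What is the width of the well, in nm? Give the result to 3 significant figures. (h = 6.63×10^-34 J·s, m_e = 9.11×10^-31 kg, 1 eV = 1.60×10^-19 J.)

From E_n = n²h²/(8m_eL²), L = n·h/√(8m_eE_n).
E_3 = 0.329 eV = 5.264×10^-20 J, so L = 3·6.63×10^-34/√(8·9.11×10^-31·5.264×10^-20) = 3.21×10^-9 m = 3.21 nm.

L = 3.21 nm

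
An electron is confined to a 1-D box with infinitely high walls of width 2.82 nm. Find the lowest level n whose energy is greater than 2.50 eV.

E_1 = h²/(8m_eL²) = 7.576×10^-21 J = 0.04729 eV.
Need n² > 2.50/0.04729 = 52.87, i.e. n > 7.271.
The smallest integer satisfying this is n = 8.

n = 8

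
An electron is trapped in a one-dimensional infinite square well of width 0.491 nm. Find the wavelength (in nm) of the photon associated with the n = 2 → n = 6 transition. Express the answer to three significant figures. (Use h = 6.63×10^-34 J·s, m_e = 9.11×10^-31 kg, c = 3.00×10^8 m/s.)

λ = 24.8 nm

E_1 = h²/(8m_eL²) = 2.502×10^-19 J, so ΔE = (6² − 2²)E_1 = 8.006×10^-18 J.
λ = hc/ΔE = (6.63×10^-34·3.00×10^8)/8.006×10^-18 = 2.48×10^-8 m = 24.8 nm.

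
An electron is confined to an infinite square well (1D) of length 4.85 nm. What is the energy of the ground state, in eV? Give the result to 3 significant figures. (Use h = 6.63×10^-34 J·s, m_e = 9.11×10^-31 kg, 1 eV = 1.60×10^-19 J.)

For an infinite well E_n = n²h²/(8m_eL²), so E_1 = h²/(8m_eL²) = (6.63×10^-34)²/(8·9.11×10^-31·(4.85×10^-9 m)²) = 2.564×10^-21 J.
Converting, E_1 = 2.564×10^-21 J / (1.60×10^-19 J/eV) = 0.0160 eV.

E_1 = 0.0160 eV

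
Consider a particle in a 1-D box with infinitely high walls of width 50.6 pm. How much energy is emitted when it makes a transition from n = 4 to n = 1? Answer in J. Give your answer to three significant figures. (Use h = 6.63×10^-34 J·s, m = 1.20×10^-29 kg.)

E_1 = h²/(8mL²) = 1.788×10^-18 J.
|ΔE| = |4² − 1²|·E_1 = 15·1.788×10^-18 J = 2.68×10^-17 J.

|ΔE| = 2.68×10^-17 J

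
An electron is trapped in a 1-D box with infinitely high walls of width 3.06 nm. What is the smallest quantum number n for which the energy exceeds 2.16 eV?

n = 8

E_1 = h²/(8m_eL²) = 6.434×10^-21 J = 0.04016 eV.
Need n² > 2.16/0.04016 = 53.78, i.e. n > 7.333.
The smallest integer satisfying this is n = 8.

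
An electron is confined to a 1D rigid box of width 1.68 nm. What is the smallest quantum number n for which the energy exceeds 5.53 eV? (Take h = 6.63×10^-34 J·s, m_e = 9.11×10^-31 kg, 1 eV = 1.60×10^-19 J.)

n = 7

E_1 = h²/(8m_eL²) = 2.137×10^-20 J = 0.1336 eV.
Need n² > 5.53/0.1336 = 41.39, i.e. n > 6.434.
The smallest integer satisfying this is n = 7.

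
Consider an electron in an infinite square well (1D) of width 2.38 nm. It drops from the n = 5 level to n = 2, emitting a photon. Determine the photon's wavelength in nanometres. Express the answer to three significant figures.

λ = 889 nm

E_1 = h²/(8m_eL²) = 1.064×10^-20 J, so ΔE = (5² − 2²)E_1 = 2.234×10^-19 J.
λ = hc/ΔE = (6.626×10^-34·2.998×10^8)/2.234×10^-19 = 8.89×10^-7 m = 889 nm.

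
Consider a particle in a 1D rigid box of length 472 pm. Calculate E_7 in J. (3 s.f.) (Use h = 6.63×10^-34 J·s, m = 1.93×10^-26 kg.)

For an infinite well E_n = n²h²/(8mL²), so E_1 = h²/(8mL²) = (6.63×10^-34)²/(8·1.93×10^-26·(4.72×10^-10 m)²) = 1.278×10^-23 J.
Then E_7 = 7²·E_1 = 49·1.278×10^-23 J = 6.26×10^-22 J.

E_7 = 6.26×10^-22 J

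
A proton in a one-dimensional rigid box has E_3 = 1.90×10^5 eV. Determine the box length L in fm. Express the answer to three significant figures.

From E_n = n²h²/(8m_pL²), L = n·h/√(8m_pE_n).
E_3 = 1.90×10^5 eV = 3.044×10^-14 J, so L = 3·6.626×10^-34/√(8·1.673×10^-27·3.044×10^-14) = 9.85×10^-14 m = 98.5 fm.

L = 98.5 fm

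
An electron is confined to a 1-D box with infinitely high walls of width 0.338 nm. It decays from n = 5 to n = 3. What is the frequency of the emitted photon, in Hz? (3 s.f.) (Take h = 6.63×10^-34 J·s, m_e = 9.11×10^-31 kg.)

f = 1.27×10^16 Hz

E_1 = h²/(8m_eL²) = 5.279×10^-19 J and ΔE = (5² − 3²)E_1 = 8.446×10^-18 J.
f = ΔE/h = 8.446×10^-18/6.63×10^-34 = 1.27×10^16 Hz.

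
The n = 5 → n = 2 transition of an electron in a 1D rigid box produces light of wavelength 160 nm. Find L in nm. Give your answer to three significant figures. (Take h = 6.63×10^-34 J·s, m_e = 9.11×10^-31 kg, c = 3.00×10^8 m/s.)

The photon carries ΔE = hc/λ = 6.63×10^-34·3.00×10^8/1.60×10^-7 m = 1.243×10^-18 J.
Since ΔE = (5² − 2²)E_1, E_1 = 5.919×10^-20 J, and L = h/√(8m_eE_1) = 1.01×10^-9 m = 1.01 nm.

L = 1.01 nm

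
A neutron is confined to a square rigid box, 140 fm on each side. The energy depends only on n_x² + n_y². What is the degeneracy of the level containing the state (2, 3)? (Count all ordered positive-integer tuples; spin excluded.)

The level has n_x² + n_y² = 13. The ordered positive-integer solutions are (2, 3), (3, 2).
That gives 2 states.

degeneracy = 2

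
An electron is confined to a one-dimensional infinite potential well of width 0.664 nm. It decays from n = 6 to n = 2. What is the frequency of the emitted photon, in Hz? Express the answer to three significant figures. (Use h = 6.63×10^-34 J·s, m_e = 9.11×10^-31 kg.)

f = 6.60×10^15 Hz

E_1 = h²/(8m_eL²) = 1.368×10^-19 J and ΔE = (6² − 2²)E_1 = 4.378×10^-18 J.
f = ΔE/h = 4.378×10^-18/6.63×10^-34 = 6.60×10^15 Hz.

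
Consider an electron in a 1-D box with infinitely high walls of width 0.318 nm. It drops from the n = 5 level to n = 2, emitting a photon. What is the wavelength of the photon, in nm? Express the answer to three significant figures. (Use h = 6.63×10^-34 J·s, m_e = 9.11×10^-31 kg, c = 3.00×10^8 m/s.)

λ = 15.9 nm

E_1 = h²/(8m_eL²) = 5.964×10^-19 J, so ΔE = (5² − 2²)E_1 = 1.252×10^-17 J.
λ = hc/ΔE = (6.63×10^-34·3.00×10^8)/1.252×10^-17 = 1.59×10^-8 m = 15.9 nm.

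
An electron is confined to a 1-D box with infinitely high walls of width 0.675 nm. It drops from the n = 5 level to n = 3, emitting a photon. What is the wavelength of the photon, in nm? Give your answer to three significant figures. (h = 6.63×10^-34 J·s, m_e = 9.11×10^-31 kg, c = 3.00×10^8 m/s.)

E_1 = h²/(8m_eL²) = 1.324×10^-19 J, so ΔE = (5² − 3²)E_1 = 2.118×10^-18 J.
λ = hc/ΔE = (6.63×10^-34·3.00×10^8)/2.118×10^-18 = 9.39×10^-8 m = 93.9 nm.

λ = 93.9 nm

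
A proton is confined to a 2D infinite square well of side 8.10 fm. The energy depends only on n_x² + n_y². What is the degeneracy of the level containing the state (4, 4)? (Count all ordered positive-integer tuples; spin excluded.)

The level has n_x² + n_y² = 32. The ordered positive-integer solutions are (4, 4).
That gives 1 state.

degeneracy = 1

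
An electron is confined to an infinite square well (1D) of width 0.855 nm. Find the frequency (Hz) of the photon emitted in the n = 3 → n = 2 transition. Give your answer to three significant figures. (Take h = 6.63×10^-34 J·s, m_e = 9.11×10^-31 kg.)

f = 6.22×10^14 Hz

E_1 = h²/(8m_eL²) = 8.251×10^-20 J and ΔE = (3² − 2²)E_1 = 4.125×10^-19 J.
f = ΔE/h = 4.125×10^-19/6.63×10^-34 = 6.22×10^14 Hz.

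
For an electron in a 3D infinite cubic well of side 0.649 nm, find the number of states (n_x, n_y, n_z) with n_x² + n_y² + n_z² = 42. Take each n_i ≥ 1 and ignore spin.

degeneracy = 6

The level has n_x² + n_y² + n_z² = 42. The ordered positive-integer solutions are (1, 4, 5), (1, 5, 4), (4, 1, 5), (4, 5, 1), (5, 1, 4), (5, 4, 1).
That gives 6 states.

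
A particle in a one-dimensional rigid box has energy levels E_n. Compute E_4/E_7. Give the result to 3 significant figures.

E_n ∝ n², so E_4/E_7 = 4²/7² = 16/49 = 0.327.

0.327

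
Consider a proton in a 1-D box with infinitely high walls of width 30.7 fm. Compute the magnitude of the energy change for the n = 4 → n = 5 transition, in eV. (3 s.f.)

E_1 = h²/(8m_pL²) = 3.480×10^-14 J.
|ΔE| = |4² − 5²|·E_1 = 9·3.480×10^-14 J = 3.132×10^-13 J = 1.96×10^6 eV.

|ΔE| = 1.96×10^6 eV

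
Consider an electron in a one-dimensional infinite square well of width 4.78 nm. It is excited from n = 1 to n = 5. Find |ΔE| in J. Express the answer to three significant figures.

E_1 = h²/(8m_eL²) = 2.637×10^-21 J.
|ΔE| = |1² − 5²|·E_1 = 24·2.637×10^-21 J = 6.33×10^-20 J.

|ΔE| = 6.33×10^-20 J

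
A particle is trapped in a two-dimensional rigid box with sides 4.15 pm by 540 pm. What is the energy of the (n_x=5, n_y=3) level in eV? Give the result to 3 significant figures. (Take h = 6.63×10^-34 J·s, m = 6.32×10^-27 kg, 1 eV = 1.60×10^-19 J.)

For a 2D rectangular well E = (h²/8m)·Σ n_i²/L_i² = (6.63×10^-34)²/(8·6.32×10^-27) · [5²/(4.15 pm)² + 3²/(540 pm)²].
Evaluating gives E = 1.262×10^-17 J = 78.9 eV.

E = 78.9 eV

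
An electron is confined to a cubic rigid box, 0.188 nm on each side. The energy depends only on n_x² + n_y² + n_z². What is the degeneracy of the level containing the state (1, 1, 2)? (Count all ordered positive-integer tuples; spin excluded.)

degeneracy = 3

The level has n_x² + n_y² + n_z² = 6. The ordered positive-integer solutions are (1, 1, 2), (1, 2, 1), (2, 1, 1).
That gives 3 states.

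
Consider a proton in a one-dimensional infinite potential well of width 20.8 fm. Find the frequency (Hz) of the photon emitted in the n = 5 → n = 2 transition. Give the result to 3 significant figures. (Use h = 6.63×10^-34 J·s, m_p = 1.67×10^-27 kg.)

E_1 = h²/(8m_pL²) = 7.605×10^-14 J and ΔE = (5² − 2²)E_1 = 1.597×10^-12 J.
f = ΔE/h = 1.597×10^-12/6.63×10^-34 = 2.41×10^21 Hz.

f = 2.41×10^21 Hz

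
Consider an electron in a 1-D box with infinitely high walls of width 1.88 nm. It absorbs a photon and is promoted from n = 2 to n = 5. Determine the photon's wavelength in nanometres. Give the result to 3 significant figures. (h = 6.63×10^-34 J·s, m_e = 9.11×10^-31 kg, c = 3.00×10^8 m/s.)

λ = 555 nm

E_1 = h²/(8m_eL²) = 1.706×10^-20 J, so ΔE = (5² − 2²)E_1 = 3.583×10^-19 J.
λ = hc/ΔE = (6.63×10^-34·3.00×10^8)/3.583×10^-19 = 5.55×10^-7 m = 555 nm.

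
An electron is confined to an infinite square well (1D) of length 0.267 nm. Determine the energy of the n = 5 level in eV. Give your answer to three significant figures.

E_5 = 132 eV

For an infinite well E_n = n²h²/(8m_eL²), so E_1 = h²/(8m_eL²) = (6.626×10^-34)²/(8·9.109×10^-31·(2.67×10^-10 m)²) = 8.451×10^-19 J.
Then E_5 = 5²·E_1 = 25·8.451×10^-19 J = 2.113×10^-17 J.
Converting, E_5 = 2.113×10^-17 J / (1.602×10^-19 J/eV) = 132 eV.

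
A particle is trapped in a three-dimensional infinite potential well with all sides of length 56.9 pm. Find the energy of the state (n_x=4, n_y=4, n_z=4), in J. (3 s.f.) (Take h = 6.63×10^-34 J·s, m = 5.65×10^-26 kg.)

E = 1.44×10^-20 J

For a 3D rectangular well E = (h²/8m)·Σ n_i²/L_i² = (6.63×10^-34)²/(8·5.65×10^-26) · [4²/(56.9 pm)² + 4²/(56.9 pm)² + 4²/(56.9 pm)²].
Evaluating gives E = 1.44×10^-20 J.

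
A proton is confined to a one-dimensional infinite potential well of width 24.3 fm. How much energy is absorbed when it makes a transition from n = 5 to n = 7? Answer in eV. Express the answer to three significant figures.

E_1 = h²/(8m_pL²) = 5.555×10^-14 J.
|ΔE| = |5² − 7²|·E_1 = 24·5.555×10^-14 J = 1.333×10^-12 J = 8.32×10^6 eV.

|ΔE| = 8.32×10^6 eV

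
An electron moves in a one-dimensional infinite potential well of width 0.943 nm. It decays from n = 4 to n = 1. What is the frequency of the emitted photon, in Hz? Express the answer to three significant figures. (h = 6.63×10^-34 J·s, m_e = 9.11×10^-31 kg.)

E_1 = h²/(8m_eL²) = 6.783×10^-20 J and ΔE = (4² − 1²)E_1 = 1.017×10^-18 J.
f = ΔE/h = 1.017×10^-18/6.63×10^-34 = 1.53×10^15 Hz.

f = 1.53×10^15 Hz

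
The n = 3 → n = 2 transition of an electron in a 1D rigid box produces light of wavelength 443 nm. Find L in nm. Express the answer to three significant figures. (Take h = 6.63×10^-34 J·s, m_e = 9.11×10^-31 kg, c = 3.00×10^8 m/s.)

L = 0.820 nm

The photon carries ΔE = hc/λ = 6.63×10^-34·3.00×10^8/4.43×10^-7 m = 4.490×10^-19 J.
Since ΔE = (3² − 2²)E_1, E_1 = 8.980×10^-20 J, and L = h/√(8m_eE_1) = 8.20×10^-10 m = 0.820 nm.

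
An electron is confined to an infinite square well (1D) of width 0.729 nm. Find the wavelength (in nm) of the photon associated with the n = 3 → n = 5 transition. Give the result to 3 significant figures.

E_1 = h²/(8m_eL²) = 1.134×10^-19 J, so ΔE = (5² − 3²)E_1 = 1.814×10^-18 J.
λ = hc/ΔE = (6.626×10^-34·2.998×10^8)/1.814×10^-18 = 1.10×10^-7 m = 110 nm.

λ = 110 nm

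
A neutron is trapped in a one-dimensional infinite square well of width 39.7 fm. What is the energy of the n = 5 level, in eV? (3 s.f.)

For an infinite well E_n = n²h²/(8m_nL²), so E_1 = h²/(8m_nL²) = (6.626×10^-34)²/(8·1.675×10^-27·(3.97×10^-14 m)²) = 2.079×10^-14 J.
Then E_5 = 5²·E_1 = 25·2.079×10^-14 J = 5.197×10^-13 J.
Converting, E_5 = 5.197×10^-13 J / (1.602×10^-19 J/eV) = 3.24×10^6 eV.

E_5 = 3.24×10^6 eV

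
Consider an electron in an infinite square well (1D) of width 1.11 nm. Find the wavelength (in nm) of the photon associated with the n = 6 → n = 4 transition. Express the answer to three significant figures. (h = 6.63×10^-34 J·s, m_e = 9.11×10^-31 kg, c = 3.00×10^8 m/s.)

λ = 203 nm

E_1 = h²/(8m_eL²) = 4.895×10^-20 J, so ΔE = (6² − 4²)E_1 = 9.790×10^-19 J.
λ = hc/ΔE = (6.63×10^-34·3.00×10^8)/9.790×10^-19 = 2.03×10^-7 m = 203 nm.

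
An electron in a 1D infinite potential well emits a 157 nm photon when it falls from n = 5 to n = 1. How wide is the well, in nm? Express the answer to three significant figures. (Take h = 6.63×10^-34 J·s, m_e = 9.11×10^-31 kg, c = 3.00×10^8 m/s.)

L = 1.07 nm

The photon carries ΔE = hc/λ = 6.63×10^-34·3.00×10^8/1.57×10^-7 m = 1.267×10^-18 J.
Since ΔE = (5² − 1²)E_1, E_1 = 5.279×10^-20 J, and L = h/√(8m_eE_1) = 1.07×10^-9 m = 1.07 nm.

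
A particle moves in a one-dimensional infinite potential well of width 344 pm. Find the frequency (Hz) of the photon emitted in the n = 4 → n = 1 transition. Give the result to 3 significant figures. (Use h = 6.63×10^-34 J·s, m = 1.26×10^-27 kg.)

f = 8.34×10^12 Hz

E_1 = h²/(8mL²) = 3.685×10^-22 J and ΔE = (4² − 1²)E_1 = 5.527×10^-21 J.
f = ΔE/h = 5.527×10^-21/6.63×10^-34 = 8.34×10^12 Hz.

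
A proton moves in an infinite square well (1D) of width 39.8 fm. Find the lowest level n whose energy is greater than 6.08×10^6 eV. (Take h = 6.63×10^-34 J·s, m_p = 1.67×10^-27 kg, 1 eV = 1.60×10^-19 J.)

E_1 = h²/(8m_pL²) = 2.077×10^-14 J = 1.298×10^5 eV.
Need n² > 6.08×10^6/1.298×10^5 = 46.84, i.e. n > 6.844.
The smallest integer satisfying this is n = 7.

n = 7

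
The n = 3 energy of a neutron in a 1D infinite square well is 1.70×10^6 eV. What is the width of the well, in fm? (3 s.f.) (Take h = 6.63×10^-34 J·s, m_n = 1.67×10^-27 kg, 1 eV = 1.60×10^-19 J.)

L = 33.0 fm

From E_n = n²h²/(8m_nL²), L = n·h/√(8m_nE_n).
E_3 = 1.70×10^6 eV = 2.720×10^-13 J, so L = 3·6.63×10^-34/√(8·1.67×10^-27·2.720×10^-13) = 3.30×10^-14 m = 33.0 fm.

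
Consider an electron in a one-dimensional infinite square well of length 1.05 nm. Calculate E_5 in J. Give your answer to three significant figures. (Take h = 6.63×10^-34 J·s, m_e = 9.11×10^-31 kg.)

For an infinite well E_n = n²h²/(8m_eL²), so E_1 = h²/(8m_eL²) = (6.63×10^-34)²/(8·9.11×10^-31·(1.05×10^-9 m)²) = 5.471×10^-20 J.
Then E_5 = 5²·E_1 = 25·5.471×10^-20 J = 1.37×10^-18 J.

E_5 = 1.37×10^-18 J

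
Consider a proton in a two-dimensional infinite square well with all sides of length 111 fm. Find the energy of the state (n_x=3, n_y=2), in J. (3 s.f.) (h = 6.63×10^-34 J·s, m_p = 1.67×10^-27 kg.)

E = 3.47×10^-14 J

For a 2D rectangular well E = (h²/8m_p)·Σ n_i²/L_i² = (6.63×10^-34)²/(8·1.67×10^-27) · [3²/(111 fm)² + 2²/(111 fm)²].
Evaluating gives E = 3.47×10^-14 J.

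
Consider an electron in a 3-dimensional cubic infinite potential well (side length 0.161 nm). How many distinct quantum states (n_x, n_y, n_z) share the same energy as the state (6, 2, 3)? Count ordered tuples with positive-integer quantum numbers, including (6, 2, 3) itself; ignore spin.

degeneracy = 6

The level has n_x² + n_y² + n_z² = 49. The ordered positive-integer solutions are (2, 3, 6), (2, 6, 3), (3, 2, 6), (3, 6, 2), (6, 2, 3), (6, 3, 2).
That gives 6 states.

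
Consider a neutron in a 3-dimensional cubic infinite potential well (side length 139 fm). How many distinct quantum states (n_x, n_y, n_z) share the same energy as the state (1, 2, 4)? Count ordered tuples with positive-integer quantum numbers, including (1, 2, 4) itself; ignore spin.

The level has n_x² + n_y² + n_z² = 21. The ordered positive-integer solutions are (1, 2, 4), (1, 4, 2), (2, 1, 4), (2, 4, 1), (4, 1, 2), (4, 2, 1).
That gives 6 states.

degeneracy = 6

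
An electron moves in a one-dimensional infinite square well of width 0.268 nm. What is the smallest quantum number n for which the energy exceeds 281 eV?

n = 8

E_1 = h²/(8m_eL²) = 8.388×10^-19 J = 5.236 eV.
Need n² > 281/5.236 = 53.67, i.e. n > 7.326.
The smallest integer satisfying this is n = 8.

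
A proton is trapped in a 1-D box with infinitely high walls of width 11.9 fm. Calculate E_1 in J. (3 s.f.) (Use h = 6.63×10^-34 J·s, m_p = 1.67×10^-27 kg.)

For an infinite well E_n = n²h²/(8m_pL²), so E_1 = h²/(8m_pL²) = (6.63×10^-34)²/(8·1.67×10^-27·(1.19×10^-14 m)²) = 2.323×10^-13 J.

E_1 = 2.32×10^-13 J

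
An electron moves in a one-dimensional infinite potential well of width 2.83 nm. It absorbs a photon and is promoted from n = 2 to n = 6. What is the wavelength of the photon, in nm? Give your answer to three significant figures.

E_1 = h²/(8m_eL²) = 7.523×10^-21 J, so ΔE = (6² − 2²)E_1 = 2.407×10^-19 J.
λ = hc/ΔE = (6.626×10^-34·2.998×10^8)/2.407×10^-19 = 8.25×10^-7 m = 825 nm.

λ = 825 nm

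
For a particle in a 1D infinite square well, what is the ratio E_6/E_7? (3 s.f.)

E_n ∝ n², so E_6/E_7 = 6²/7² = 36/49 = 0.735.

0.735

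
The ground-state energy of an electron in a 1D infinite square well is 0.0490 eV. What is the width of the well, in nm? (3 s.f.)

From E_n = n²h²/(8m_eL²), L = n·h/√(8m_eE_n).
E_1 = 0.0490 eV = 7.850×10^-21 J, so L = 1·6.626×10^-34/√(8·9.109×10^-31·7.850×10^-21) = 2.77×10^-9 m = 2.77 nm.

L = 2.77 nm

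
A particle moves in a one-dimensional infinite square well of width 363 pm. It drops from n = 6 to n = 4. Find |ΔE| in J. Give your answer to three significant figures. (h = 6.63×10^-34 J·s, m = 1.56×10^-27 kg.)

E_1 = h²/(8mL²) = 2.673×10^-22 J.
|ΔE| = |6² − 4²|·E_1 = 20·2.673×10^-22 J = 5.35×10^-21 J.

|ΔE| = 5.35×10^-21 J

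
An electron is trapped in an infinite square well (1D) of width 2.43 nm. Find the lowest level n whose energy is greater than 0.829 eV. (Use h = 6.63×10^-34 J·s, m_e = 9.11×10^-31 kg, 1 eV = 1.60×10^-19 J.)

n = 4

E_1 = h²/(8m_eL²) = 1.021×10^-20 J = 0.06381 eV.
Need n² > 0.829/0.06381 = 12.99, i.e. n > 3.604.
The smallest integer satisfying this is n = 4.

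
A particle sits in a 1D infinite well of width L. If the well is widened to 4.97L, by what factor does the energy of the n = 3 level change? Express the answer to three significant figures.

E_n ∝ 1/L², so the energy scales by 1/4.97² = 0.0405.

0.0405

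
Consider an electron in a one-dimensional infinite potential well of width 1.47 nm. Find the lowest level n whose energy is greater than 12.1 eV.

n = 9

E_1 = h²/(8m_eL²) = 2.788×10^-20 J = 0.1740 eV.
Need n² > 12.1/0.1740 = 69.54, i.e. n > 8.339.
The smallest integer satisfying this is n = 9.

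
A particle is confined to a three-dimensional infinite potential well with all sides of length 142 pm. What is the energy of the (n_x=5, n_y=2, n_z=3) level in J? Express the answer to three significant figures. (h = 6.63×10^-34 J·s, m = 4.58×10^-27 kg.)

For a 3D rectangular well E = (h²/8m)·Σ n_i²/L_i² = (6.63×10^-34)²/(8·4.58×10^-27) · [5²/(142 pm)² + 2²/(142 pm)² + 3²/(142 pm)²].
Evaluating gives E = 2.26×10^-20 J.

E = 2.26×10^-20 J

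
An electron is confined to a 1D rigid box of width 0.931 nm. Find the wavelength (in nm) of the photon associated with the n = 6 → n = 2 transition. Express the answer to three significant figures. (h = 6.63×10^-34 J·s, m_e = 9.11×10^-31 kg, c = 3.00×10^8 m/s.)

E_1 = h²/(8m_eL²) = 6.959×10^-20 J, so ΔE = (6² − 2²)E_1 = 2.227×10^-18 J.
λ = hc/ΔE = (6.63×10^-34·3.00×10^8)/2.227×10^-18 = 8.93×10^-8 m = 89.3 nm.

λ = 89.3 nm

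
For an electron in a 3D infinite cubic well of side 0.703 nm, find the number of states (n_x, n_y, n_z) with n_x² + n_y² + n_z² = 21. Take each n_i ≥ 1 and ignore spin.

degeneracy = 6

The level has n_x² + n_y² + n_z² = 21. The ordered positive-integer solutions are (1, 2, 4), (1, 4, 2), (2, 1, 4), (2, 4, 1), (4, 1, 2), (4, 2, 1).
That gives 6 states.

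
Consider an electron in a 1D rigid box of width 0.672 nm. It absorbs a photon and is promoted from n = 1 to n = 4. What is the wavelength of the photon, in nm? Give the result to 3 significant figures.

E_1 = h²/(8m_eL²) = 1.334×10^-19 J, so ΔE = (4² − 1²)E_1 = 2.001×10^-18 J.
λ = hc/ΔE = (6.626×10^-34·2.998×10^8)/2.001×10^-18 = 9.93×10^-8 m = 99.3 nm.

λ = 99.3 nm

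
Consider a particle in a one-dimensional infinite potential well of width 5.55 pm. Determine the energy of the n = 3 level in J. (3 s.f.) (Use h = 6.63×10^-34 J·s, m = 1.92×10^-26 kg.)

For an infinite well E_n = n²h²/(8mL²), so E_1 = h²/(8mL²) = (6.63×10^-34)²/(8·1.92×10^-26·(5.55×10^-12 m)²) = 9.291×10^-20 J.
Then E_3 = 3²·E_1 = 9·9.291×10^-20 J = 8.36×10^-19 J.

E_3 = 8.36×10^-19 J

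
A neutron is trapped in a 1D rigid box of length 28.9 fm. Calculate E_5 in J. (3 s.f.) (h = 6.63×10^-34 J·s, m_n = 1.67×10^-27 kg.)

E_5 = 9.85×10^-13 J

For an infinite well E_n = n²h²/(8m_nL²), so E_1 = h²/(8m_nL²) = (6.63×10^-34)²/(8·1.67×10^-27·(2.89×10^-14 m)²) = 3.939×10^-14 J.
Then E_5 = 5²·E_1 = 25·3.939×10^-14 J = 9.85×10^-13 J.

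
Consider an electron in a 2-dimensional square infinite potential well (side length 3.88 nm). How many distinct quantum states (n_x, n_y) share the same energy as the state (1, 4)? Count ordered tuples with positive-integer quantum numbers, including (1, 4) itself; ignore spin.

degeneracy = 2

The level has n_x² + n_y² = 17. The ordered positive-integer solutions are (1, 4), (4, 1).
That gives 2 states.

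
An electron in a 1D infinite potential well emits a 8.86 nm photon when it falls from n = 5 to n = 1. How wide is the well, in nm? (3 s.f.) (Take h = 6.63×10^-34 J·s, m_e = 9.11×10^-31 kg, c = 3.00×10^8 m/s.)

The photon carries ΔE = hc/λ = 6.63×10^-34·3.00×10^8/8.86×10^-9 m = 2.245×10^-17 J.
Since ΔE = (5² − 1²)E_1, E_1 = 9.354×10^-19 J, and L = h/√(8m_eE_1) = 2.54×10^-10 m = 0.254 nm.

L = 0.254 nm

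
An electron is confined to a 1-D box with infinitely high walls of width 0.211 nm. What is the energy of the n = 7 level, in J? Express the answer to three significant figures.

For an infinite well E_n = n²h²/(8m_eL²), so E_1 = h²/(8m_eL²) = (6.626×10^-34)²/(8·9.109×10^-31·(2.11×10^-10 m)²) = 1.353×10^-18 J.
Then E_7 = 7²·E_1 = 49·1.353×10^-18 J = 6.63×10^-17 J.

E_7 = 6.63×10^-17 J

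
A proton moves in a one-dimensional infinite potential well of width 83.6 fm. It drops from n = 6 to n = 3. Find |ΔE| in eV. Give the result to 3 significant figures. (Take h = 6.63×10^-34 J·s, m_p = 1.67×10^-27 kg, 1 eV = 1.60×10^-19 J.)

|ΔE| = 7.94×10^5 eV

E_1 = h²/(8m_pL²) = 4.708×10^-15 J.
|ΔE| = |6² − 3²|·E_1 = 27·4.708×10^-15 J = 1.271×10^-13 J = 7.94×10^5 eV.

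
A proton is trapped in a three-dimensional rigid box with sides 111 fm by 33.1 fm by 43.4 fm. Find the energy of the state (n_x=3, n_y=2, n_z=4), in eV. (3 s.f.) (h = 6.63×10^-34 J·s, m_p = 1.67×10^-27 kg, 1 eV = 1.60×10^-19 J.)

For a 3D rectangular well E = (h²/8m_p)·Σ n_i²/L_i² = (6.63×10^-34)²/(8·1.67×10^-27) · [3²/(111 fm)² + 2²/(33.1 fm)² + 4²/(43.4 fm)²].
Evaluating gives E = 4.236×10^-13 J = 2.65×10^6 eV.

E = 2.65×10^6 eV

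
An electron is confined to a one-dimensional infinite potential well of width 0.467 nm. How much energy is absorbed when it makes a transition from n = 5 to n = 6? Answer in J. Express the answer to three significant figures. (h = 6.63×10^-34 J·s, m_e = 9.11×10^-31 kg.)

|ΔE| = 3.04×10^-18 J

E_1 = h²/(8m_eL²) = 2.766×10^-19 J.
|ΔE| = |5² − 6²|·E_1 = 11·2.766×10^-19 J = 3.04×10^-18 J.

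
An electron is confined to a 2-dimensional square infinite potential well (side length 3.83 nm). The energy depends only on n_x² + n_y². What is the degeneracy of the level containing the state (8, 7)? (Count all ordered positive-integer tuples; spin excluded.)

degeneracy = 2

The level has n_x² + n_y² = 113. The ordered positive-integer solutions are (7, 8), (8, 7).
That gives 2 states.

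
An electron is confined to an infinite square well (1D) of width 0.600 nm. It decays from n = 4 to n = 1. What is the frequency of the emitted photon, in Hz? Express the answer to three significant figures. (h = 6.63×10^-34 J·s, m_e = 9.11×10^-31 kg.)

f = 3.79×10^15 Hz

E_1 = h²/(8m_eL²) = 1.675×10^-19 J and ΔE = (4² − 1²)E_1 = 2.512×10^-18 J.
f = ΔE/h = 2.512×10^-18/6.63×10^-34 = 3.79×10^15 Hz.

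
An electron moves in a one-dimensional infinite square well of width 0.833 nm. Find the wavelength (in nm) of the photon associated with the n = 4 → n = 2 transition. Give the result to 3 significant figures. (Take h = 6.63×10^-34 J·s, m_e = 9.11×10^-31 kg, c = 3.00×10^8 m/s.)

λ = 191 nm

E_1 = h²/(8m_eL²) = 8.692×10^-20 J, so ΔE = (4² − 2²)E_1 = 1.043×10^-18 J.
λ = hc/ΔE = (6.63×10^-34·3.00×10^8)/1.043×10^-18 = 1.91×10^-7 m = 191 nm.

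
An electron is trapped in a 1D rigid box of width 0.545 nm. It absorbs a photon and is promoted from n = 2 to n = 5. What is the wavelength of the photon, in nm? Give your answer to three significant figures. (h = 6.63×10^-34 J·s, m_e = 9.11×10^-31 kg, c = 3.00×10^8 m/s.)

λ = 46.6 nm

E_1 = h²/(8m_eL²) = 2.031×10^-19 J, so ΔE = (5² − 2²)E_1 = 4.265×10^-18 J.
λ = hc/ΔE = (6.63×10^-34·3.00×10^8)/4.265×10^-18 = 4.66×10^-8 m = 46.6 nm.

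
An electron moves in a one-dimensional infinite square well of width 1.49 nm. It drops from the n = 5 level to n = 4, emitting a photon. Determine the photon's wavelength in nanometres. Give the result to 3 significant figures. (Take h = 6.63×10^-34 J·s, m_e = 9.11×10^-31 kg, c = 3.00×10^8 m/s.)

λ = 813 nm

E_1 = h²/(8m_eL²) = 2.717×10^-20 J, so ΔE = (5² − 4²)E_1 = 2.445×10^-19 J.
λ = hc/ΔE = (6.63×10^-34·3.00×10^8)/2.445×10^-19 = 8.13×10^-7 m = 813 nm.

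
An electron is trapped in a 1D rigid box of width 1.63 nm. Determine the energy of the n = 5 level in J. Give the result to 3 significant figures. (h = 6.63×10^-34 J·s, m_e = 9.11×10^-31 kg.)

For an infinite well E_n = n²h²/(8m_eL²), so E_1 = h²/(8m_eL²) = (6.63×10^-34)²/(8·9.11×10^-31·(1.63×10^-9 m)²) = 2.270×10^-20 J.
Then E_5 = 5²·E_1 = 25·2.270×10^-20 J = 5.68×10^-19 J.

E_5 = 5.68×10^-19 J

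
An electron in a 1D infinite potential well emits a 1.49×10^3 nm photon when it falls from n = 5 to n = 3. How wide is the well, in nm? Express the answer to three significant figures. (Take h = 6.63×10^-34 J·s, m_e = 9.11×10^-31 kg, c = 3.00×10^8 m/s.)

L = 2.69 nm

The photon carries ΔE = hc/λ = 6.63×10^-34·3.00×10^8/1.49×10^-6 m = 1.335×10^-19 J.
Since ΔE = (5² − 3²)E_1, E_1 = 8.344×10^-21 J, and L = h/√(8m_eE_1) = 2.69×10^-9 m = 2.69 nm.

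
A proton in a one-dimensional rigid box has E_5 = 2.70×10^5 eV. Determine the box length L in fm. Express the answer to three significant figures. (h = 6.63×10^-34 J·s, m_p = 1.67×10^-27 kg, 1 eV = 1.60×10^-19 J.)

From E_n = n²h²/(8m_pL²), L = n·h/√(8m_pE_n).
E_5 = 2.70×10^5 eV = 4.320×10^-14 J, so L = 5·6.63×10^-34/√(8·1.67×10^-27·4.320×10^-14) = 1.38×10^-13 m = 138 fm.

L = 138 fm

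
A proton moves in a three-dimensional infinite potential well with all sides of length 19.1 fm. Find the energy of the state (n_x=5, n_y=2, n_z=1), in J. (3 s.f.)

For a 3D rectangular well E = (h²/8m_p)·Σ n_i²/L_i² = (6.626×10^-34)²/(8·1.673×10^-27) · [5²/(19.1 fm)² + 2²/(19.1 fm)² + 1²/(19.1 fm)²].
Evaluating gives E = 2.70×10^-12 J.

E = 2.70×10^-12 J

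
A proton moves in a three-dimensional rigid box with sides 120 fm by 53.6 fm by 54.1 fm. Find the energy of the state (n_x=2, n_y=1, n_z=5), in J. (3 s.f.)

E = 3.01×10^-13 J

For a 3D rectangular well E = (h²/8m_p)·Σ n_i²/L_i² = (6.626×10^-34)²/(8·1.673×10^-27) · [2²/(120 fm)² + 1²/(53.6 fm)² + 5²/(54.1 fm)²].
Evaluating gives E = 3.01×10^-13 J.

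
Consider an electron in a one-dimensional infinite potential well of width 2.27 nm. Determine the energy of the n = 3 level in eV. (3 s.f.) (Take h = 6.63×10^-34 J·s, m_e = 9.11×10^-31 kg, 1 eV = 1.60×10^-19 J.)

E_3 = 0.658 eV

For an infinite well E_n = n²h²/(8m_eL²), so E_1 = h²/(8m_eL²) = (6.63×10^-34)²/(8·9.11×10^-31·(2.27×10^-9 m)²) = 1.170×10^-20 J.
Then E_3 = 3²·E_1 = 9·1.170×10^-20 J = 1.053×10^-19 J.
Converting, E_3 = 1.053×10^-19 J / (1.60×10^-19 J/eV) = 0.658 eV.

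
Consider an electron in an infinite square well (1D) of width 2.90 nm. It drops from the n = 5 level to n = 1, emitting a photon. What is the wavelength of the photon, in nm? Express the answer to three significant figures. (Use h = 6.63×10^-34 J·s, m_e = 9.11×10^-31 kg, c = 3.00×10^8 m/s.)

E_1 = h²/(8m_eL²) = 7.172×10^-21 J, so ΔE = (5² − 1²)E_1 = 1.721×10^-19 J.
λ = hc/ΔE = (6.63×10^-34·3.00×10^8)/1.721×10^-19 = 1.16×10^-6 m = 1.16×10^3 nm.

λ = 1.16×10^3 nm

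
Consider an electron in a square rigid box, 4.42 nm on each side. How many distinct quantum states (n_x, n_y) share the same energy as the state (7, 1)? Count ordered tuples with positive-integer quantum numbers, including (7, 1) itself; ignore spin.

The level has n_x² + n_y² = 50. The ordered positive-integer solutions are (1, 7), (5, 5), (7, 1).
That gives 3 states.

degeneracy = 3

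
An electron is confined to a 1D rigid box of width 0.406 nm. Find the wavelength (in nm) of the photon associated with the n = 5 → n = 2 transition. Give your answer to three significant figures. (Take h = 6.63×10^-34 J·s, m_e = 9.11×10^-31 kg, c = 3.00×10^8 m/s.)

E_1 = h²/(8m_eL²) = 3.659×10^-19 J, so ΔE = (5² − 2²)E_1 = 7.684×10^-18 J.
λ = hc/ΔE = (6.63×10^-34·3.00×10^8)/7.684×10^-18 = 2.59×10^-8 m = 25.9 nm.

λ = 25.9 nm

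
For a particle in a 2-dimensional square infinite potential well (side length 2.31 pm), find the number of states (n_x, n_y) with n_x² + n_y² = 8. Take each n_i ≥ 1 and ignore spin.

degeneracy = 1

The level has n_x² + n_y² = 8. The ordered positive-integer solutions are (2, 2).
That gives 1 state.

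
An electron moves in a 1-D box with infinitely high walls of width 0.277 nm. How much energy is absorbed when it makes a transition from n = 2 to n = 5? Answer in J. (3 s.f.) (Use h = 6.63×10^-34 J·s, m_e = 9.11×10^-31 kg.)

|ΔE| = 1.65×10^-17 J

E_1 = h²/(8m_eL²) = 7.861×10^-19 J.
|ΔE| = |2² − 5²|·E_1 = 21·7.861×10^-19 J = 1.65×10^-17 J.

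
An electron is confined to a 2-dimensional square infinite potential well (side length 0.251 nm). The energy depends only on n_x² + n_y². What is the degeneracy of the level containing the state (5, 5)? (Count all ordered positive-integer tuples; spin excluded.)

degeneracy = 3

The level has n_x² + n_y² = 50. The ordered positive-integer solutions are (1, 7), (5, 5), (7, 1).
That gives 3 states.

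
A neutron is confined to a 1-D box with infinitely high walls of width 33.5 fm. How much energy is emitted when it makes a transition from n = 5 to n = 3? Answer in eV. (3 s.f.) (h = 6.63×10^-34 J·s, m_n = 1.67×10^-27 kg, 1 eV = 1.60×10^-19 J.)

|ΔE| = 2.93×10^6 eV

E_1 = h²/(8m_nL²) = 2.932×10^-14 J.
|ΔE| = |5² − 3²|·E_1 = 16·2.932×10^-14 J = 4.691×10^-13 J = 2.93×10^6 eV.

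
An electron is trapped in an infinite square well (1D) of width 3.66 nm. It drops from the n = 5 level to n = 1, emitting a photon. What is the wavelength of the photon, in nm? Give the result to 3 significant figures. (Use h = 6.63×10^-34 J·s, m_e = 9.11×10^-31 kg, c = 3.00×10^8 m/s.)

E_1 = h²/(8m_eL²) = 4.503×10^-21 J, so ΔE = (5² − 1²)E_1 = 1.081×10^-19 J.
λ = hc/ΔE = (6.63×10^-34·3.00×10^8)/1.081×10^-19 = 1.84×10^-6 m = 1.84×10^3 nm.

λ = 1.84×10^3 nm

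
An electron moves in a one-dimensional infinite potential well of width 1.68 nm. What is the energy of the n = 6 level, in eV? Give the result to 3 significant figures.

For an infinite well E_n = n²h²/(8m_eL²), so E_1 = h²/(8m_eL²) = (6.626×10^-34)²/(8·9.109×10^-31·(1.68×10^-9 m)²) = 2.135×10^-20 J.
Then E_6 = 6²·E_1 = 36·2.135×10^-20 J = 7.686×10^-19 J.
Converting, E_6 = 7.686×10^-19 J / (1.602×10^-19 J/eV) = 4.80 eV.

E_6 = 4.80 eV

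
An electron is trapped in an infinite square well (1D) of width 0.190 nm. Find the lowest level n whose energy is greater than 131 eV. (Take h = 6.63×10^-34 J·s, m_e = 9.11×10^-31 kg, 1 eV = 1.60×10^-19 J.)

n = 4

E_1 = h²/(8m_eL²) = 1.671×10^-18 J = 10.44 eV.
Need n² > 131/10.44 = 12.55, i.e. n > 3.543.
The smallest integer satisfying this is n = 4.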